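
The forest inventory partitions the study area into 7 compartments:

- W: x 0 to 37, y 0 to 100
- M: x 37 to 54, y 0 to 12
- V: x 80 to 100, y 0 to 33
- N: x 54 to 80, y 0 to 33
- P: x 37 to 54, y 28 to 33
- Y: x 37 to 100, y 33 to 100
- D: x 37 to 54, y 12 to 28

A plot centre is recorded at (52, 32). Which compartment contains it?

The point has x = 52 and y = 32.
Only P satisfies 37 ≤ x ≤ 54 and 28 ≤ y ≤ 33.

P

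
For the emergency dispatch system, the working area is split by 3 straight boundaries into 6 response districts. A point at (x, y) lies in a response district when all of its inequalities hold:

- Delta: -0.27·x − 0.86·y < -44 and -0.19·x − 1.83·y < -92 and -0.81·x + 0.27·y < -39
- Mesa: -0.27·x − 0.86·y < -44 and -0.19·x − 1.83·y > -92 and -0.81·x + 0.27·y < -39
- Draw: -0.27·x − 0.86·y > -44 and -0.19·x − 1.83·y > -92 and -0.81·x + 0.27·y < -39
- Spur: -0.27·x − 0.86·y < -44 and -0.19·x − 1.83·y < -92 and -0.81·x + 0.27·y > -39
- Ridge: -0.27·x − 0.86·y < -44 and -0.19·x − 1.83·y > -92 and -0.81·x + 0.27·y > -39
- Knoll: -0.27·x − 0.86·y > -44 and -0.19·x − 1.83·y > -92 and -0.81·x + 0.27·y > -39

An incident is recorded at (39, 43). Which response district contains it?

-0.27·39 − 0.86·43 = -47.510, which is < -44
-0.19·39 − 1.83·43 = -86.100, which is > -92
-0.81·39 + 0.27·43 = -19.980, which is > -39
This sign pattern matches Ridge.

Ridge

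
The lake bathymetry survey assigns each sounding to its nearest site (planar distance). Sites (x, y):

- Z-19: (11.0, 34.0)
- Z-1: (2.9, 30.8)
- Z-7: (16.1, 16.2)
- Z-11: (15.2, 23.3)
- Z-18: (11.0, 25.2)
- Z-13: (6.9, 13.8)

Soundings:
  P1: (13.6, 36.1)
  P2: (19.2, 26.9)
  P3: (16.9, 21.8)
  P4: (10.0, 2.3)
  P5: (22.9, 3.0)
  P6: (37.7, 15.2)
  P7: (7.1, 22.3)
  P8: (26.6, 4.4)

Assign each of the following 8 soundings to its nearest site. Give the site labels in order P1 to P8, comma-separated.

P1 → Z-19 (d²=11.17)
P2 → Z-11 (d²=28.96)
P3 → Z-11 (d²=5.14)
P4 → Z-13 (d²=141.86)
P5 → Z-7 (d²=220.48)
P6 → Z-7 (d²=467.56)
P7 → Z-18 (d²=23.62)
P8 → Z-7 (d²=249.49)

Z-19, Z-11, Z-11, Z-13, Z-7, Z-7, Z-18, Z-7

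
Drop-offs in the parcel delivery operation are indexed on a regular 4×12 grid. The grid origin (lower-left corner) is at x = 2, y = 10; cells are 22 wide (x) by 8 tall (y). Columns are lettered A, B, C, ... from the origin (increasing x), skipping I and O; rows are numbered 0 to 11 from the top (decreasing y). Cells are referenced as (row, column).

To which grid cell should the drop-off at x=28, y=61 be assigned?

Column index: ⌊(28 − 2) / 22⌋ = ⌊1.182⌋ = 1 → column B
Row offset from origin: ⌊(61 − 10) / 8⌋ = ⌊6.375⌋ = 6 → row 5 (counted from top)

(5, B)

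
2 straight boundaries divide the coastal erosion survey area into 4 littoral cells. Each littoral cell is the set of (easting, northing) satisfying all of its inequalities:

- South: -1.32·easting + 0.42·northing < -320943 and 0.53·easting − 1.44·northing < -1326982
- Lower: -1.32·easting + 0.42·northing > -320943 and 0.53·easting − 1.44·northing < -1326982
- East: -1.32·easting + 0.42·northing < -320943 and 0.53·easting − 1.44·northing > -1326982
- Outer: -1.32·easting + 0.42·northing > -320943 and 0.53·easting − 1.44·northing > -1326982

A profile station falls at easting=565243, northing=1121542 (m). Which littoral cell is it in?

-1.32·565243 + 0.42·1121542 = -275073.120, which is > -320943
0.53·565243 − 1.44·1121542 = -1315441.690, which is > -1326982
This sign pattern matches Outer.

Outer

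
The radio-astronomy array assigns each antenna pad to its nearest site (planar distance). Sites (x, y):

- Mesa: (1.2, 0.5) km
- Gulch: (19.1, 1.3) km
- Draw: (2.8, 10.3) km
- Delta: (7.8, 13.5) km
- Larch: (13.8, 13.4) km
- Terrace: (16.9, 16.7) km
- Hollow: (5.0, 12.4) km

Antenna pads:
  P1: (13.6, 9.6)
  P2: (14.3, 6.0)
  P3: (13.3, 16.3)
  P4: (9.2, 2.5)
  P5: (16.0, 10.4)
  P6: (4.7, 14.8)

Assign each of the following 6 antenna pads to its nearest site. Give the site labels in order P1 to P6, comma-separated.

Larch, Gulch, Larch, Mesa, Larch, Hollow

P1 → Larch (d²=14.48)
P2 → Gulch (d²=45.13)
P3 → Larch (d²=8.66)
P4 → Mesa (d²=68.00)
P5 → Larch (d²=13.84)
P6 → Hollow (d²=5.85)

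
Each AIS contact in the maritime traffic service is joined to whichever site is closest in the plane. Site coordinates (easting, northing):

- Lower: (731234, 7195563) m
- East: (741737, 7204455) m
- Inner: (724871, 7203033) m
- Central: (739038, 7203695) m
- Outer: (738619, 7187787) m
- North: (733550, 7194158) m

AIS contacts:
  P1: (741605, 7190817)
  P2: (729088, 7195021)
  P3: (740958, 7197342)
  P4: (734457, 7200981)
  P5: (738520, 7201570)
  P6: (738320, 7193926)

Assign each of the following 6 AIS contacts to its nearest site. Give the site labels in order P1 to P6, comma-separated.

Outer, Lower, Central, Central, Central, North

P1 → Outer (d²=18097096.00)
P2 → Lower (d²=4899080.00)
P3 → Central (d²=44047009.00)
P4 → Central (d²=28351357.00)
P5 → Central (d²=4783949.00)
P6 → North (d²=22806724.00)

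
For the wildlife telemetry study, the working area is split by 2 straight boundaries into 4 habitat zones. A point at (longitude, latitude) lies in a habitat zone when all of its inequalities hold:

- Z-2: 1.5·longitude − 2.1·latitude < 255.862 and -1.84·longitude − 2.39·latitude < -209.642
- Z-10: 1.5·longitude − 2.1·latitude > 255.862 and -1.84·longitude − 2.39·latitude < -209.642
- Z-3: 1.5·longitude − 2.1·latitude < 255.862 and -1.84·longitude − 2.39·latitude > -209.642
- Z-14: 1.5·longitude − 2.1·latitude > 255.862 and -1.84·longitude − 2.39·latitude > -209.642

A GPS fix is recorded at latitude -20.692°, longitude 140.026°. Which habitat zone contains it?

1.5·140.026 − 2.1·-20.692 = 253.492, which is < 255.862
-1.84·140.026 − 2.39·-20.692 = -208.194, which is > -209.642
This sign pattern matches Z-3.

Z-3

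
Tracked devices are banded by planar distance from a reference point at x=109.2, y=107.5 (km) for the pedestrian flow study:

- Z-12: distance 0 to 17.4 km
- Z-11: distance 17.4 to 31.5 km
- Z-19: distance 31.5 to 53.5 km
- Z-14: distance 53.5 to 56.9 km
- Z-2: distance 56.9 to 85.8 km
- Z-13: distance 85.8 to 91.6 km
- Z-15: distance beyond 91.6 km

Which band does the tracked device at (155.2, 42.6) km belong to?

Z-2

Distance = √((155.2−109.2)² + (42.6−107.5)²) = √(2116.000 + 4212.010) = 79.549 km.
56.9 ≤ 79.549 < 85.8 → Z-2.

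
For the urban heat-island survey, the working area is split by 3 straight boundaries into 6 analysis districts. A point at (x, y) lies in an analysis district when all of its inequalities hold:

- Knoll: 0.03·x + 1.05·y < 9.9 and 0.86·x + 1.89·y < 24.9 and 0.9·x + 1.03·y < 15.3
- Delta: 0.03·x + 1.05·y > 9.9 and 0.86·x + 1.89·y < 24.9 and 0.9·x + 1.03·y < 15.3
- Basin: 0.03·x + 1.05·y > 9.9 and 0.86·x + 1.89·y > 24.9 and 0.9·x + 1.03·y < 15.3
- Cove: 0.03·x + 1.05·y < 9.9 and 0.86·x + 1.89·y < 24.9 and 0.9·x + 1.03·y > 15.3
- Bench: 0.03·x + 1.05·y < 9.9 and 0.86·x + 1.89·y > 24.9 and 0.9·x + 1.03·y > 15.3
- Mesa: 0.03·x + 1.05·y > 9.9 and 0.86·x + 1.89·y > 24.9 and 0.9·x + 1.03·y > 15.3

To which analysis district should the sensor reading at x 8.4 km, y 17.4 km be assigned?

Mesa

0.03·8.4 + 1.05·17.4 = 18.522, which is > 9.9
0.86·8.4 + 1.89·17.4 = 40.110, which is > 24.9
0.9·8.4 + 1.03·17.4 = 25.482, which is > 15.3
This sign pattern matches Mesa.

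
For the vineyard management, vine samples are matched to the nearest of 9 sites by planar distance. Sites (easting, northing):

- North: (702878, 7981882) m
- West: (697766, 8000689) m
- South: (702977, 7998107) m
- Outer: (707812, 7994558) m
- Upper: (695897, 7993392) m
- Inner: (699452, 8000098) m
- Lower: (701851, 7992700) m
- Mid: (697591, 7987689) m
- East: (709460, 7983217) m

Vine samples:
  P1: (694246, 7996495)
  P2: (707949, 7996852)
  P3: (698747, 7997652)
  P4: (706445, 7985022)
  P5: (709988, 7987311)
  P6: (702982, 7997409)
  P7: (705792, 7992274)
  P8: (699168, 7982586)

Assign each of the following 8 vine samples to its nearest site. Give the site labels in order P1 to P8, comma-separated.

P1 → Upper (d²=12354410.00)
P2 → Outer (d²=5281205.00)
P3 → Inner (d²=6479941.00)
P4 → East (d²=12348250.00)
P5 → East (d²=17039620.00)
P6 → South (d²=487229.00)
P7 → Outer (d²=9297056.00)
P8 → North (d²=14259716.00)

Upper, Outer, Inner, East, East, South, Outer, North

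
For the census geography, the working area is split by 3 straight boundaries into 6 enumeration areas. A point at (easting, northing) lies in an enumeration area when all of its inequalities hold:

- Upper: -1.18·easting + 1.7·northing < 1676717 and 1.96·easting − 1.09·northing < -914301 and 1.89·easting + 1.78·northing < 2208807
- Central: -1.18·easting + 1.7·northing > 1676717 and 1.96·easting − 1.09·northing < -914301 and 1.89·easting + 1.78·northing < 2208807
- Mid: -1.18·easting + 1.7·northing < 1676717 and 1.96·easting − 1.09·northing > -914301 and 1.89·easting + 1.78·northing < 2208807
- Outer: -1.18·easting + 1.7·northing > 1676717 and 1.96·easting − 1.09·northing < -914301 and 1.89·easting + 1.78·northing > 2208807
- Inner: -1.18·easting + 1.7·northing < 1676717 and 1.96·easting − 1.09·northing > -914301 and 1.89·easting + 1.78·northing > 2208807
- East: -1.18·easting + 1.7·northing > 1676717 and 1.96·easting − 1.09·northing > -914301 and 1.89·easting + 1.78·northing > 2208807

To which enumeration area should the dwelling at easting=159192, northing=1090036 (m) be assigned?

-1.18·159192 + 1.7·1090036 = 1665214.640, which is < 1676717
1.96·159192 − 1.09·1090036 = -876122.920, which is > -914301
1.89·159192 + 1.78·1090036 = 2241136.960, which is > 2208807
This sign pattern matches Inner.

Inner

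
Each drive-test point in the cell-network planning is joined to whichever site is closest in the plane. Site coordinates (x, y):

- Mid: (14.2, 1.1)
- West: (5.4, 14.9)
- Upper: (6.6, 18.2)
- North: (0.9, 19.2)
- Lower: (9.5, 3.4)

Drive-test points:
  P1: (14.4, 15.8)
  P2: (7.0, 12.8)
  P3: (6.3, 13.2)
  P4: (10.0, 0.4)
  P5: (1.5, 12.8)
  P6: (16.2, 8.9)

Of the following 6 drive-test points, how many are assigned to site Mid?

1

P1 → Upper
P2 → West
P3 → West
P4 → Lower
P5 → West
P6 → Mid
1 of the 6 goes to Mid.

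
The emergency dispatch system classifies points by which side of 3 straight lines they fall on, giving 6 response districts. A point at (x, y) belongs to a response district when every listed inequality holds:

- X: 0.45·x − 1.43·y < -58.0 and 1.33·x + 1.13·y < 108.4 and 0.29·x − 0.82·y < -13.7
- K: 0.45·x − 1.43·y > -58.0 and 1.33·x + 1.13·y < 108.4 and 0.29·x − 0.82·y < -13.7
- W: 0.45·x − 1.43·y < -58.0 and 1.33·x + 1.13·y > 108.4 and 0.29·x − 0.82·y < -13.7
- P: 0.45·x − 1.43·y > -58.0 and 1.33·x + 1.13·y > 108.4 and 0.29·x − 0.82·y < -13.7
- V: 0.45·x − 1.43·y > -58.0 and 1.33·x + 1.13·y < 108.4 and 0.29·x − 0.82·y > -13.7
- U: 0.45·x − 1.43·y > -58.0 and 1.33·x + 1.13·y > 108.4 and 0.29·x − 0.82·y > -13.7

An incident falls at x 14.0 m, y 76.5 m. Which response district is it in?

0.45·14.0 − 1.43·76.5 = -103.095, which is < -58.0
1.33·14.0 + 1.13·76.5 = 105.065, which is < 108.4
0.29·14.0 − 0.82·76.5 = -58.670, which is < -13.7
This sign pattern matches X.

X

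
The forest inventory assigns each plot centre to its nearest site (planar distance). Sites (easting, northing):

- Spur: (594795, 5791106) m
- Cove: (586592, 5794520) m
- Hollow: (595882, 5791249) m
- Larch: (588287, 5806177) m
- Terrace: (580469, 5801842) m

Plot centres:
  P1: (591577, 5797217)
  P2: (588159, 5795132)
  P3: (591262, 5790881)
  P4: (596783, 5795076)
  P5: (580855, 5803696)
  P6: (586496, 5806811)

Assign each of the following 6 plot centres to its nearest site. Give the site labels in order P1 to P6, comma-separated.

Cove, Cove, Spur, Hollow, Terrace, Larch

P1 → Cove (d²=32124034.00)
P2 → Cove (d²=2830033.00)
P3 → Spur (d²=12532714.00)
P4 → Hollow (d²=15457730.00)
P5 → Terrace (d²=3586312.00)
P6 → Larch (d²=3609637.00)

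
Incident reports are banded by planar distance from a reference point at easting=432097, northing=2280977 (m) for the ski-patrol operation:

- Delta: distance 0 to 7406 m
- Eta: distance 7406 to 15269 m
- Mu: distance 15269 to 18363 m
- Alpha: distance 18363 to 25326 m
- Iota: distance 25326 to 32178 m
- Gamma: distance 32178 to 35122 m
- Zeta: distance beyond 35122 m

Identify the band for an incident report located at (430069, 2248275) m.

Gamma

Distance = √((430069−432097)² + (2248275−2280977)²) = √(4112784.000 + 1069420804.000) = 32764.822 m.
32178 ≤ 32764.822 < 35122 → Gamma.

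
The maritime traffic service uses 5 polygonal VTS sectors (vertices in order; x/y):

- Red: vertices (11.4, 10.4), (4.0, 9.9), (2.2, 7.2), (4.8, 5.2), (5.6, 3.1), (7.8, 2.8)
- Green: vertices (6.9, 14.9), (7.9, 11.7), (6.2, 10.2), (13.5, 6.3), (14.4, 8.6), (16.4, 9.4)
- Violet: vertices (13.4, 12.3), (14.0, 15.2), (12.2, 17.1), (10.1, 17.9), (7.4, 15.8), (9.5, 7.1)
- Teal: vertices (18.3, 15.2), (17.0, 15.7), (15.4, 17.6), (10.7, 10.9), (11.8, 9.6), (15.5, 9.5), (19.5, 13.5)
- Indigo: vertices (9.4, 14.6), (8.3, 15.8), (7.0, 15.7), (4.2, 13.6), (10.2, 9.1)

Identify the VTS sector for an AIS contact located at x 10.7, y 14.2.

Cast a ray rightward from (10.7, 14.2). For each polygon, the edges (by vertex number in listed order) whose endpoints lie on opposite sides of y = 14.2, where each meets that height, and whether that is right or left of the point:
Red: no edge straddles that height → 0 crossings.
Green: 1–2 at x≈7.12 (left), 6–1 at x≈8.11 (left) → 0 crossings.
Violet: 1–2 at x≈13.79 (right), 5–6 at x≈7.79 (left) → 1 crossing.
Teal: 3–4 at x≈13.01 (right), 7–1 at x≈19.01 (right) → 2 crossings.
Indigo: 3–4 at x≈5.00 (left), 5–1 at x≈9.46 (left) → 0 crossings.
Only Violet has an odd count, so the point is inside Violet.

Violet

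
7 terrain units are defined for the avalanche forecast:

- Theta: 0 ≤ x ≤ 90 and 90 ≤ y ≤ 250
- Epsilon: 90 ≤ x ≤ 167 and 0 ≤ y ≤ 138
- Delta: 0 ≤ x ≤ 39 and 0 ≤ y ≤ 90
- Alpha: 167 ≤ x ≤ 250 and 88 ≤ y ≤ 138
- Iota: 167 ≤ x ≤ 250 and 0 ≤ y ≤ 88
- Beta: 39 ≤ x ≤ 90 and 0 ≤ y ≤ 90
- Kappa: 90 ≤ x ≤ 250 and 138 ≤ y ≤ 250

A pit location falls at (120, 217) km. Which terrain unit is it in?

Kappa

The point has x = 120 and y = 217.
Only Kappa satisfies 90 ≤ x ≤ 250 and 138 ≤ y ≤ 250.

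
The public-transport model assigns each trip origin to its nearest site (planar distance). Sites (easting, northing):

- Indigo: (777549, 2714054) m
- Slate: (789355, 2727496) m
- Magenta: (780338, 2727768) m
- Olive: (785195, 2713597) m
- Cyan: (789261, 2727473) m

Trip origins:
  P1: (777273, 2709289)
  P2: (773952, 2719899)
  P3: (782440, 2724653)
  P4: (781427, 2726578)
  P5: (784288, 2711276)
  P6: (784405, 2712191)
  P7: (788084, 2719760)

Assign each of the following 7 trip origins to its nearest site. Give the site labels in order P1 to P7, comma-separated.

Indigo, Indigo, Magenta, Magenta, Olive, Olive, Olive

P1 → Indigo (d²=22781401.00)
P2 → Indigo (d²=47102434.00)
P3 → Magenta (d²=14121629.00)
P4 → Magenta (d²=2602021.00)
P5 → Olive (d²=6209690.00)
P6 → Olive (d²=2600936.00)
P7 → Olive (d²=46328890.00)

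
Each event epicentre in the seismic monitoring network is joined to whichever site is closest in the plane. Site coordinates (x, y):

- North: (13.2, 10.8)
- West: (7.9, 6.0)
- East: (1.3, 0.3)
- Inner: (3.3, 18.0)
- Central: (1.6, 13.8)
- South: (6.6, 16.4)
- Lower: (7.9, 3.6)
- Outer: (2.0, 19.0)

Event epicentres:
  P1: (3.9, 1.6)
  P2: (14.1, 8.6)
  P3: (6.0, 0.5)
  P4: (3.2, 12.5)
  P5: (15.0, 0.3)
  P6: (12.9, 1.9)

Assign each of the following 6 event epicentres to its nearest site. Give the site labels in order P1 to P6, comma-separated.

P1 → East (d²=8.45)
P2 → North (d²=5.65)
P3 → Lower (d²=13.22)
P4 → Central (d²=4.25)
P5 → Lower (d²=61.30)
P6 → Lower (d²=27.89)

East, North, Lower, Central, Lower, Lower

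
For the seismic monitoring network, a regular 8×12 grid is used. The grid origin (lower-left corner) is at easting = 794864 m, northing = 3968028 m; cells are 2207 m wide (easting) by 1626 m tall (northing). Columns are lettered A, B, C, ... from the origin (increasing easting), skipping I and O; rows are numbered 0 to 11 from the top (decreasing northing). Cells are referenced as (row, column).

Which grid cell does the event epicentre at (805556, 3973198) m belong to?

Column index: ⌊(805556 − 794864) / 2207⌋ = ⌊4.845⌋ = 4 → column E
Row offset from origin: ⌊(3973198 − 3968028) / 1626⌋ = ⌊3.180⌋ = 3 → row 8 (counted from top)

(8, E)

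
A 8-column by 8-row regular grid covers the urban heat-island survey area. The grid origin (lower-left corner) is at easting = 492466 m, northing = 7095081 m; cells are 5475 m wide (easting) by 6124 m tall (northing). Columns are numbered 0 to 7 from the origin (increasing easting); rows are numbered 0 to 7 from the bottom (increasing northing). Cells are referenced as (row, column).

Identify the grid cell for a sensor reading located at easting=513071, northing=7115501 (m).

Column index: ⌊(513071 − 492466) / 5475⌋ = ⌊3.763⌋ = 3
Row offset from origin: ⌊(7115501 − 7095081) / 6124⌋ = ⌊3.334⌋ = 3 → row 3

(3, 3)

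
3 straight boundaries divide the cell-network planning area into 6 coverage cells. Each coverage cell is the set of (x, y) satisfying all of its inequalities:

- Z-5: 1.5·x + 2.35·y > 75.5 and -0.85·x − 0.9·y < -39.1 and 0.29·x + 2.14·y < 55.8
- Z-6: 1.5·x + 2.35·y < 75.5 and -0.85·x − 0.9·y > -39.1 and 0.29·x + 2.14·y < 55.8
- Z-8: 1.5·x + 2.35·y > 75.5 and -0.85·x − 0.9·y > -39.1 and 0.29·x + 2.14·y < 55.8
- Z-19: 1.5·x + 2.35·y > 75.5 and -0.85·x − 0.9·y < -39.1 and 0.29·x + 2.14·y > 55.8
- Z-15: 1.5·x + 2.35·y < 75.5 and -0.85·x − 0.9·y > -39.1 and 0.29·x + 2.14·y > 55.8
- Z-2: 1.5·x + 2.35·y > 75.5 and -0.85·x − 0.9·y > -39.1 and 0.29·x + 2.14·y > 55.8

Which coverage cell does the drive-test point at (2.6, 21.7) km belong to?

1.5·2.6 + 2.35·21.7 = 54.895, which is < 75.5
-0.85·2.6 − 0.9·21.7 = -21.740, which is > -39.1
0.29·2.6 + 2.14·21.7 = 47.192, which is < 55.8
This sign pattern matches Z-6.

Z-6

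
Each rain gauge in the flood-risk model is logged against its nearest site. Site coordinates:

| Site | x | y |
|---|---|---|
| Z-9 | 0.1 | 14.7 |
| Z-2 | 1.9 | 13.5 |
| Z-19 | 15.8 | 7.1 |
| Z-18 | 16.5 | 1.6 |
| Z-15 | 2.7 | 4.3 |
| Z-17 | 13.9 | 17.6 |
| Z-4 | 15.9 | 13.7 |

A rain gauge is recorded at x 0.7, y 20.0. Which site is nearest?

Z-9

Squared distances to each site:
Z-9: 28.450; Z-2: 43.690; Z-19: 394.420; Z-18: 588.200; Z-15: 250.490; Z-17: 180.000; Z-4: 270.730.
Minimum at Z-9.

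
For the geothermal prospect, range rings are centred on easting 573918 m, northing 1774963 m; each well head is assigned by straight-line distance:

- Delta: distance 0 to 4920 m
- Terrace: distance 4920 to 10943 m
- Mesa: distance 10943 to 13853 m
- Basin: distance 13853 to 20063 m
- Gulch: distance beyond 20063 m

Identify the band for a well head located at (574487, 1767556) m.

Terrace

Distance = √((574487−573918)² + (1767556−1774963)²) = √(323761.000 + 54863649.000) = 7428.823 m.
4920 ≤ 7428.823 < 10943 → Terrace.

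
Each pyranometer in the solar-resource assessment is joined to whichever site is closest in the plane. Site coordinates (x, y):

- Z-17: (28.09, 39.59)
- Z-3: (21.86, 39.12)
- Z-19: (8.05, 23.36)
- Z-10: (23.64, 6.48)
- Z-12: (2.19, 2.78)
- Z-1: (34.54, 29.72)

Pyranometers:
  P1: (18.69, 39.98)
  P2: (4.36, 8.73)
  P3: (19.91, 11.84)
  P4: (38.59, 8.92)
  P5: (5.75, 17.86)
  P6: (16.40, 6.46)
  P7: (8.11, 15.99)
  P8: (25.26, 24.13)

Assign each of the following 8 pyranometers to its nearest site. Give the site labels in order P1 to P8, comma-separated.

P1 → Z-3 (d²=10.79)
P2 → Z-12 (d²=40.11)
P3 → Z-10 (d²=42.64)
P4 → Z-10 (d²=229.46)
P5 → Z-19 (d²=35.54)
P6 → Z-10 (d²=52.42)
P7 → Z-19 (d²=54.32)
P8 → Z-1 (d²=117.37)

Z-3, Z-12, Z-10, Z-10, Z-19, Z-10, Z-19, Z-1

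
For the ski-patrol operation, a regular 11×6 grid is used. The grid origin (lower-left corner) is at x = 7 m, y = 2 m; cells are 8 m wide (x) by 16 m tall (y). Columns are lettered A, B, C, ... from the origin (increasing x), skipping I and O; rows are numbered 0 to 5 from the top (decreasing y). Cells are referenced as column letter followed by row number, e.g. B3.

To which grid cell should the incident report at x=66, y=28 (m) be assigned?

Column index: ⌊(66 − 7) / 8⌋ = ⌊7.375⌋ = 7 → column H
Row offset from origin: ⌊(28 − 2) / 16⌋ = ⌊1.625⌋ = 1 → row 4 (counted from top)

H4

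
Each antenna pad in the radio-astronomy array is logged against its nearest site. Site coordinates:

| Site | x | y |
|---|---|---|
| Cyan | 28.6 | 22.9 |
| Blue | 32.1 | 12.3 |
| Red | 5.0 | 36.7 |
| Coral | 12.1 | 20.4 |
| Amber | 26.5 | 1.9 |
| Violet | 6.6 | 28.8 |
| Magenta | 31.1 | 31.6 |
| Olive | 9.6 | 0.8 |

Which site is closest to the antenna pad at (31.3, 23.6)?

Cyan

Squared distances to each site:
Cyan: 7.780; Blue: 128.330; Red: 863.300; Coral: 378.880; Amber: 493.930; Violet: 637.130; Magenta: 64.040; Olive: 990.730.
Minimum at Cyan.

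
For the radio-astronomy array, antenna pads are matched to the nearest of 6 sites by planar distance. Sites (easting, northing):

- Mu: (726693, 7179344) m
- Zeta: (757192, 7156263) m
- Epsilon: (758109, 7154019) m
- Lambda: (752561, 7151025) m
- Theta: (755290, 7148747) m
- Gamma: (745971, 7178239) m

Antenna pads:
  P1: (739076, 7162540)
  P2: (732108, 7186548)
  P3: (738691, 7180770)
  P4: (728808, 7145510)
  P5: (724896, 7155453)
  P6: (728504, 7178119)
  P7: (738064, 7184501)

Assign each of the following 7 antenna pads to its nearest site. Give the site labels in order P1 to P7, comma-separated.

Gamma, Mu, Gamma, Lambda, Mu, Mu, Gamma

P1 → Gamma (d²=293999626.00)
P2 → Mu (d²=81219841.00)
P3 → Gamma (d²=59404361.00)
P4 → Lambda (d²=594620234.00)
P5 → Mu (d²=574009090.00)
P6 → Mu (d²=4780346.00)
P7 → Gamma (d²=101733293.00)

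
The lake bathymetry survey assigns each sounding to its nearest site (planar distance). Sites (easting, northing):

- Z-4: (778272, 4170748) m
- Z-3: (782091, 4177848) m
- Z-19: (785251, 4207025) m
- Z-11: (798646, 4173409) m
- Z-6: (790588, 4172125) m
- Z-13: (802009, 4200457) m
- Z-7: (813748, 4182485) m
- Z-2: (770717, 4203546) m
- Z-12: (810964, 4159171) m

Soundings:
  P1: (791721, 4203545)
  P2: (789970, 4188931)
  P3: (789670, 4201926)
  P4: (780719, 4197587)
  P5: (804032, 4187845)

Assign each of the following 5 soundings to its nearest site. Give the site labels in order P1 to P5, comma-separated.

P1 → Z-19 (d²=53971300.00)
P2 → Z-3 (d²=184911530.00)
P3 → Z-19 (d²=45527362.00)
P4 → Z-19 (d²=109614868.00)
P5 → Z-7 (d²=123130256.00)

Z-19, Z-3, Z-19, Z-19, Z-7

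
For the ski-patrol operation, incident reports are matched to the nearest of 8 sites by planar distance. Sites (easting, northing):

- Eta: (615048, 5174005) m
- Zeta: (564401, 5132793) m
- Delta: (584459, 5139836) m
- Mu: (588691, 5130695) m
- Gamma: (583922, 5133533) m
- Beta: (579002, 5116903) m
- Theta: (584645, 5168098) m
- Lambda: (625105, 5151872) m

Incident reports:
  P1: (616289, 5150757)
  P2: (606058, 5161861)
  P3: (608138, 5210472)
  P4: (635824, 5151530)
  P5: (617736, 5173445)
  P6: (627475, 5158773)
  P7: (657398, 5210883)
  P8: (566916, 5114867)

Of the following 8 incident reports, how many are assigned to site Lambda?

P1 → Lambda
P2 → Eta
P3 → Eta
P4 → Lambda
P5 → Eta
P6 → Lambda
P7 → Eta
P8 → Beta
3 of the 8 go to Lambda.

3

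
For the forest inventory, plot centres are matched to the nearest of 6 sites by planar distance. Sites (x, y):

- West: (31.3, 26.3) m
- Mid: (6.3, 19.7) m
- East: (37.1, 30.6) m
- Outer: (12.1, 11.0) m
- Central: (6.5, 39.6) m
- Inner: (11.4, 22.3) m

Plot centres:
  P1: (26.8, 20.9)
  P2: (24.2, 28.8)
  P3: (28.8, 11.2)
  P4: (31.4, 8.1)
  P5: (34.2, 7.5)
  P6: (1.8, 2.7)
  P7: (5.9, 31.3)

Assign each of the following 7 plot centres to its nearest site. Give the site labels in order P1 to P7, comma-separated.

P1 → West (d²=49.41)
P2 → West (d²=56.66)
P3 → West (d²=234.26)
P4 → West (d²=331.25)
P5 → West (d²=361.85)
P6 → Outer (d²=174.98)
P7 → Central (d²=69.25)

West, West, West, West, West, Outer, Central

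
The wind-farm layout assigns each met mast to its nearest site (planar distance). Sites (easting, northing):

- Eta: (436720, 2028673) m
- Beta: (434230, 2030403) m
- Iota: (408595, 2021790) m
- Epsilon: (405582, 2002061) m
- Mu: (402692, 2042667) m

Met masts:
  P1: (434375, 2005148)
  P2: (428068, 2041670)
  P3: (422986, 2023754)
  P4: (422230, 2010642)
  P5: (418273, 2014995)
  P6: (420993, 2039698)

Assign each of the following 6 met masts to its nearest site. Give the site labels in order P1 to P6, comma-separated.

P1 → Eta (d²=558924650.00)
P2 → Beta (d²=164915533.00)
P3 → Beta (d²=170636737.00)
P4 → Iota (d²=310191129.00)
P5 → Iota (d²=139835709.00)
P6 → Beta (d²=261615194.00)

Eta, Beta, Beta, Iota, Iota, Beta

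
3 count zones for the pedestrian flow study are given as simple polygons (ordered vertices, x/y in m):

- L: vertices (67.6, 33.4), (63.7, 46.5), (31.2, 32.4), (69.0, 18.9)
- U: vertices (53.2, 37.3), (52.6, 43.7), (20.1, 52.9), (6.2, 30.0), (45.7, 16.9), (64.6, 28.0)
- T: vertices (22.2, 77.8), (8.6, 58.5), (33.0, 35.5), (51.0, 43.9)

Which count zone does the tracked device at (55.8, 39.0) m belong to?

L

Cast a ray rightward from (55.8, 39.0). For each polygon, the edges (by vertex number in listed order) whose endpoints lie on opposite sides of y = 39.0, where each meets that height, and whether that is right or left of the point:
L: 1–2 at x≈65.93 (right), 2–3 at x≈46.41 (left) → 1 crossing.
U: 1–2 at x≈53.04 (left), 3–4 at x≈11.66 (left) → 0 crossings.
T: 2–3 at x≈29.29 (left), 3–4 at x≈40.50 (left) → 0 crossings.
Only L has an odd count, so the point is inside L.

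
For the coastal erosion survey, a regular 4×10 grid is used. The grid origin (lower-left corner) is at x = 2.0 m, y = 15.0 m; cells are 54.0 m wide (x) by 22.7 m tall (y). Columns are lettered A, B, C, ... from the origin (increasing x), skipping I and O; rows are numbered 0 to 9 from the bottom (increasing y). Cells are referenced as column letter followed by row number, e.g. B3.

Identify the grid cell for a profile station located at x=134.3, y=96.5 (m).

Column index: ⌊(134.3 − 2.0) / 54.0⌋ = ⌊2.450⌋ = 2 → column C
Row offset from origin: ⌊(96.5 − 15.0) / 22.7⌋ = ⌊3.590⌋ = 3 → row 3

C3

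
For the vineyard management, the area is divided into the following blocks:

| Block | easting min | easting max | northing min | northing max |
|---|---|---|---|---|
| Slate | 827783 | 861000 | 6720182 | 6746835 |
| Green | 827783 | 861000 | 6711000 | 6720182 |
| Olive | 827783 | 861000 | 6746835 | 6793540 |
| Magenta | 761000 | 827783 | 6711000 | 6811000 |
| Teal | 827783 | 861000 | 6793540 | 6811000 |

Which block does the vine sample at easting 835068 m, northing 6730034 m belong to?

Slate

The point has easting = 835068 and northing = 6730034.
Only Slate satisfies 827783 ≤ easting ≤ 861000 and 6720182 ≤ northing ≤ 6746835.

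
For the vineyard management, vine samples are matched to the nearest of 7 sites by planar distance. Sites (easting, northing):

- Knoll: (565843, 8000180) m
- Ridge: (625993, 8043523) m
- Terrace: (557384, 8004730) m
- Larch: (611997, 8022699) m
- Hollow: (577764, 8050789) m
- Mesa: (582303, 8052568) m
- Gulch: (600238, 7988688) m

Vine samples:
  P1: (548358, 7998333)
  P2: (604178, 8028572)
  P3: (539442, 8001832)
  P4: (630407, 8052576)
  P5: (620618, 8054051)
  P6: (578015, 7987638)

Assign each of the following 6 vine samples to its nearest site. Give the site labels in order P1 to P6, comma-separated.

Terrace, Larch, Terrace, Ridge, Ridge, Knoll

P1 → Terrace (d²=122390285.00)
P2 → Larch (d²=95628890.00)
P3 → Terrace (d²=330313768.00)
P4 → Ridge (d²=101440205.00)
P5 → Ridge (d²=139729409.00)
P6 → Knoll (d²=305459348.00)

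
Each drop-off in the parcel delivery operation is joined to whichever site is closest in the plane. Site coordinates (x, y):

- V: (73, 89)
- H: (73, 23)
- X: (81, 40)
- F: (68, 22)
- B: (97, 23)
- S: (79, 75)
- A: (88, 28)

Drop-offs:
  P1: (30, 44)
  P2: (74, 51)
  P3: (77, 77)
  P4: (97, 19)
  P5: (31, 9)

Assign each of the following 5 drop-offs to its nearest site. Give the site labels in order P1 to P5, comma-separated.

F, X, S, B, F

P1 → F (d²=1928.00)
P2 → X (d²=170.00)
P3 → S (d²=8.00)
P4 → B (d²=16.00)
P5 → F (d²=1538.00)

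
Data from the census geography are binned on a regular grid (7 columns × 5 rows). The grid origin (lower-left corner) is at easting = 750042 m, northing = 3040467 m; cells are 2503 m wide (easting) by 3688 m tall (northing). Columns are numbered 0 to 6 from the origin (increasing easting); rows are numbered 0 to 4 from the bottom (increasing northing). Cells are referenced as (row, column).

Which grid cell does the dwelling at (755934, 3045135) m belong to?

(1, 2)

Column index: ⌊(755934 − 750042) / 2503⌋ = ⌊2.354⌋ = 2
Row offset from origin: ⌊(3045135 − 3040467) / 3688⌋ = ⌊1.266⌋ = 1 → row 1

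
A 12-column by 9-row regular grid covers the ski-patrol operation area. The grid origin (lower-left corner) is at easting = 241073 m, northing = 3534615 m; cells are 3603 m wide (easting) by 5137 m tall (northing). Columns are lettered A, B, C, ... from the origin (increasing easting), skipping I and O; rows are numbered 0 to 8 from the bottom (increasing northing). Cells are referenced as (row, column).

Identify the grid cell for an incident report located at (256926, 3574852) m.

Column index: ⌊(256926 − 241073) / 3603⌋ = ⌊4.400⌋ = 4 → column E
Row offset from origin: ⌊(3574852 − 3534615) / 5137⌋ = ⌊7.833⌋ = 7 → row 7

(7, E)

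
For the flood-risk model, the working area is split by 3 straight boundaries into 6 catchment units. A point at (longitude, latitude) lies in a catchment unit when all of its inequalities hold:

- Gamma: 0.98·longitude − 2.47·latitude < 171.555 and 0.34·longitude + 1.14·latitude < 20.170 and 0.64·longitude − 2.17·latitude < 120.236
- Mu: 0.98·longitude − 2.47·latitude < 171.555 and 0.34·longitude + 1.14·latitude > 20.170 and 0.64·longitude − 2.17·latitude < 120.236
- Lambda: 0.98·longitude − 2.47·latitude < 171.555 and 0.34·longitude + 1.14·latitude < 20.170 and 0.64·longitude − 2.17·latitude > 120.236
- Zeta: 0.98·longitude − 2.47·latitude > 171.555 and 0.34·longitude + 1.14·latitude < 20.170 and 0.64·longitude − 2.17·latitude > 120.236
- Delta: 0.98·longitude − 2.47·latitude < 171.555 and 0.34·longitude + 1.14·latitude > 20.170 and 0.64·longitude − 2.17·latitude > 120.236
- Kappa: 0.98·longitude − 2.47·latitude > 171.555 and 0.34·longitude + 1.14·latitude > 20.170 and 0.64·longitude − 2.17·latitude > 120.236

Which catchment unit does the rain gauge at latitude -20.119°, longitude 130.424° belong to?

0.98·130.424 − 2.47·-20.119 = 177.509, which is > 171.555
0.34·130.424 + 1.14·-20.119 = 21.409, which is > 20.170
0.64·130.424 − 2.17·-20.119 = 127.130, which is > 120.236
This sign pattern matches Kappa.

Kappa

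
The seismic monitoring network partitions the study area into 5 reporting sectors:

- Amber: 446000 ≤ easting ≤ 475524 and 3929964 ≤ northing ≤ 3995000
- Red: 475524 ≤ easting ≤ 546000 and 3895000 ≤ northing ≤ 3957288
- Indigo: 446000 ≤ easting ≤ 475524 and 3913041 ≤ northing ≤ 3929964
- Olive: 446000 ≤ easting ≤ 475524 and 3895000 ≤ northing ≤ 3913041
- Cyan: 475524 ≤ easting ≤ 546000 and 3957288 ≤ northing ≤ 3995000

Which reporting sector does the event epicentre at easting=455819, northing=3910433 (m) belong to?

The point has easting = 455819 and northing = 3910433.
Only Olive satisfies 446000 ≤ easting ≤ 475524 and 3895000 ≤ northing ≤ 3913041.

Olive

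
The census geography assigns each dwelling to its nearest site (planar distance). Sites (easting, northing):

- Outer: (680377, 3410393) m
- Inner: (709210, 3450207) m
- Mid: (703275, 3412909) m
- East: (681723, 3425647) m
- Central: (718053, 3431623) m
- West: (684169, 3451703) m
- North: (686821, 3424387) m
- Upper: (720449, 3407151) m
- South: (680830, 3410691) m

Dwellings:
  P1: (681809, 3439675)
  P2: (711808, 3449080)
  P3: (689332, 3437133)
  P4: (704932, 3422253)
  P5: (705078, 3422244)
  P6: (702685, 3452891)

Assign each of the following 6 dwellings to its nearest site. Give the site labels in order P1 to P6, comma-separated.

P1 → West (d²=150242384.00)
P2 → Inner (d²=8019733.00)
P3 → North (d²=168765637.00)
P4 → Mid (d²=90055985.00)
P5 → Mid (d²=90393034.00)
P6 → Inner (d²=49779481.00)

West, Inner, North, Mid, Mid, Inner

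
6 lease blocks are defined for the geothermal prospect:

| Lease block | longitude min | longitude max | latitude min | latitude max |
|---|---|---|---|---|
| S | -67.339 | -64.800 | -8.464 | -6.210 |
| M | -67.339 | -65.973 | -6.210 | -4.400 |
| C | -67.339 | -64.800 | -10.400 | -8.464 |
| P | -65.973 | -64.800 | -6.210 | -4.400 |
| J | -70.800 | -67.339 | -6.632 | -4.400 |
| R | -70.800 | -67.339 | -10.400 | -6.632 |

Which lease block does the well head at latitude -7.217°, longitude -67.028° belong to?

The point has longitude = -67.028 and latitude = -7.217.
Only S satisfies -67.339 ≤ longitude ≤ -64.800 and -8.464 ≤ latitude ≤ -6.210.

S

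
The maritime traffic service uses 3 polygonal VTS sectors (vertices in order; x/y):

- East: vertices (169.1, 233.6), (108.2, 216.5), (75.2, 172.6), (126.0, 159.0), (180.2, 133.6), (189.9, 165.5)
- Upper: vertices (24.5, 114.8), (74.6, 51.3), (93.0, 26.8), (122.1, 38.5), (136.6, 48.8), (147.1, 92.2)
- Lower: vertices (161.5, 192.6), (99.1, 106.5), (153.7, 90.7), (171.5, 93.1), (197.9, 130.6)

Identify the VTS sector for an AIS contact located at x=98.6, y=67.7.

Upper

Cast a ray rightward from (98.6, 67.7). For each polygon, the edges (by vertex number in listed order) whose endpoints lie on opposite sides of y = 67.7, where each meets that height, and whether that is right or left of the point:
East: no edge straddles that height → 0 crossings.
Upper: 1–2 at x≈61.66 (left), 5–6 at x≈141.17 (right) → 1 crossing.
Lower: no edge straddles that height → 0 crossings.
Only Upper has an odd count, so the point is inside Upper.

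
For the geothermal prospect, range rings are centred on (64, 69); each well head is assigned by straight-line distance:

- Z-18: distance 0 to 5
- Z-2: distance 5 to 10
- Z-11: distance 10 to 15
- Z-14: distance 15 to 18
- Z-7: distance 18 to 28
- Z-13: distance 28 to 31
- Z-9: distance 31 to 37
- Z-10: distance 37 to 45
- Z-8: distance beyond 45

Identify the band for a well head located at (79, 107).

Distance = √((79−64)² + (107−69)²) = √(225.000 + 1444.000) = 40.853.
37 ≤ 40.853 < 45 → Z-10.

Z-10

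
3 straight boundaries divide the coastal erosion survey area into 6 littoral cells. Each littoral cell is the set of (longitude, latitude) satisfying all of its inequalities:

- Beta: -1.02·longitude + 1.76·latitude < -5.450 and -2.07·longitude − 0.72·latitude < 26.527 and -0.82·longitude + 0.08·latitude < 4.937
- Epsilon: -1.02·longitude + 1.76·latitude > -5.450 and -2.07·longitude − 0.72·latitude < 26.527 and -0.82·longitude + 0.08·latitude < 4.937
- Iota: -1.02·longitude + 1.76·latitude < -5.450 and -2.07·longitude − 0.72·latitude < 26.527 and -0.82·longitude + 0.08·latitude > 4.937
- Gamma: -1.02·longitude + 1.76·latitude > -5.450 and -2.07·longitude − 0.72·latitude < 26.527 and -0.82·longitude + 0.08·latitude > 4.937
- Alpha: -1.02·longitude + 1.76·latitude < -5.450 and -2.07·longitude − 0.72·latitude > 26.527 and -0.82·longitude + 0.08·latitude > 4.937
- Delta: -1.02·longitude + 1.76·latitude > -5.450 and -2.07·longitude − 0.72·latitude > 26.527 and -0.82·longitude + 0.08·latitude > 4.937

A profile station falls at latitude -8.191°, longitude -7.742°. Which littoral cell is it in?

Iota

-1.02·-7.742 + 1.76·-8.191 = -6.519, which is < -5.450
-2.07·-7.742 − 0.72·-8.191 = 21.923, which is < 26.527
-0.82·-7.742 + 0.08·-8.191 = 5.693, which is > 4.937
This sign pattern matches Iota.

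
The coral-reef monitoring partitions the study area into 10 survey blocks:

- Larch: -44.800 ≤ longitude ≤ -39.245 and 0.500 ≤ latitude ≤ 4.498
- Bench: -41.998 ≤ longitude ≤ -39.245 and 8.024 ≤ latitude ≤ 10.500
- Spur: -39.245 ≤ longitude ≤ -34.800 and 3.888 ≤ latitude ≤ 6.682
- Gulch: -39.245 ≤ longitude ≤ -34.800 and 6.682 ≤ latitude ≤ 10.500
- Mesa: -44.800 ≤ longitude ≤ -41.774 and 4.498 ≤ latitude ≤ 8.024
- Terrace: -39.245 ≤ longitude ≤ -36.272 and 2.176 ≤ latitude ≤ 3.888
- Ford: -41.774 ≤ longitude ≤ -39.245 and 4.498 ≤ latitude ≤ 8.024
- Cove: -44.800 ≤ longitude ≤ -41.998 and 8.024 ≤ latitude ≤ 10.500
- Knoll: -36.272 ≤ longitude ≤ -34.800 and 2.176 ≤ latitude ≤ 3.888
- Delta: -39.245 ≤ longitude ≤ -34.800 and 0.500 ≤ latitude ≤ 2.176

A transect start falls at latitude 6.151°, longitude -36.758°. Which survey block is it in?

The point has longitude = -36.758 and latitude = 6.151.
Only Spur satisfies -39.245 ≤ longitude ≤ -34.800 and 3.888 ≤ latitude ≤ 6.682.

Spur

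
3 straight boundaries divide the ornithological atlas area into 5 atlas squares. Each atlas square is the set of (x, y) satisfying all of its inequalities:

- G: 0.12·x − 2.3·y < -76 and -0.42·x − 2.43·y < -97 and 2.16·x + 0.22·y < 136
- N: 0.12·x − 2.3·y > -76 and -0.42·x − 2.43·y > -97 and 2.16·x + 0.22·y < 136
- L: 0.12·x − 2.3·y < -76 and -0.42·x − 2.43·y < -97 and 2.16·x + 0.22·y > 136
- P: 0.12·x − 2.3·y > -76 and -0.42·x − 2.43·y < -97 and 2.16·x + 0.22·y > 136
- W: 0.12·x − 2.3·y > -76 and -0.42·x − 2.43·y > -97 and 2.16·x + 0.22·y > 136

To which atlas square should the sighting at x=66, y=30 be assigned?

0.12·66 − 2.3·30 = -61.080, which is > -76
-0.42·66 − 2.43·30 = -100.620, which is < -97
2.16·66 + 0.22·30 = 149.160, which is > 136
This sign pattern matches P.

P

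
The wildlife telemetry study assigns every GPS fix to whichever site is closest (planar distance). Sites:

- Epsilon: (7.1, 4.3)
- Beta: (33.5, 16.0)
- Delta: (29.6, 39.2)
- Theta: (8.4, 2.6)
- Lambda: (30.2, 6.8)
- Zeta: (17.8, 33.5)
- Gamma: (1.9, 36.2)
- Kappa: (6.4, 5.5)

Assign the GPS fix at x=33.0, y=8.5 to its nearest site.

Squared distances to each site:
Epsilon: 688.450; Beta: 56.500; Delta: 954.050; Theta: 639.970; Lambda: 10.730; Zeta: 856.040; Gamma: 1734.500; Kappa: 716.560.
Minimum at Lambda.

Lambda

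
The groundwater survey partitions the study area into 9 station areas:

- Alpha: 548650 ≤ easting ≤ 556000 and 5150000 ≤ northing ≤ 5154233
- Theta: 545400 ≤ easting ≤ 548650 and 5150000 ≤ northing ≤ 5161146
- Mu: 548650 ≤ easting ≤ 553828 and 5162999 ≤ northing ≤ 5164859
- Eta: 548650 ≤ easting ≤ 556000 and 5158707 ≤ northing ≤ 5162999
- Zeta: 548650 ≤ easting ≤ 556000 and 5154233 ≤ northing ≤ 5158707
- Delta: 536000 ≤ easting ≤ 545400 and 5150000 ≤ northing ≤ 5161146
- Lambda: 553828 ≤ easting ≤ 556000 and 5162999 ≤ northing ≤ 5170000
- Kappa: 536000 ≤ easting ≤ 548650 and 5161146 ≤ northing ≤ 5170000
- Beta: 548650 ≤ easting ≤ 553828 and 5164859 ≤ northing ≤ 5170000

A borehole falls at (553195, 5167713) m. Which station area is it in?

The point has easting = 553195 and northing = 5167713.
Only Beta satisfies 548650 ≤ easting ≤ 553828 and 5164859 ≤ northing ≤ 5170000.

Beta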